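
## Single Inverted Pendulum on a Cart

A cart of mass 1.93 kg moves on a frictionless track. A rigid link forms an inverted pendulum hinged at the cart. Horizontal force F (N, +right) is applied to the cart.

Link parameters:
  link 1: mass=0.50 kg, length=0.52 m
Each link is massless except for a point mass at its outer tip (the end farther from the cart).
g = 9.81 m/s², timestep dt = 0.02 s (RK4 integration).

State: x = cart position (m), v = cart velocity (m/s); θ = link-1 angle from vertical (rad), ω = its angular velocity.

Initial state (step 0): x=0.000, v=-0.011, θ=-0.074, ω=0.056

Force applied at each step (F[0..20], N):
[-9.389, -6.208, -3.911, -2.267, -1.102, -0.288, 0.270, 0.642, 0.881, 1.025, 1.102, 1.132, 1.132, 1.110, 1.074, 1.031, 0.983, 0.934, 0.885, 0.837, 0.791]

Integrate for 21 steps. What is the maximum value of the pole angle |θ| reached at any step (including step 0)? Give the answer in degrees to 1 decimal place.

apply F[0]=-9.389 → step 1: x=-0.001, v=-0.104, θ=-0.071, ω=0.208
apply F[1]=-6.208 → step 2: x=-0.004, v=-0.165, θ=-0.066, ω=0.298
apply F[2]=-3.911 → step 3: x=-0.008, v=-0.203, θ=-0.060, ω=0.346
apply F[3]=-2.267 → step 4: x=-0.012, v=-0.223, θ=-0.053, ω=0.365
apply F[4]=-1.102 → step 5: x=-0.016, v=-0.232, θ=-0.045, ω=0.363
apply F[5]=-0.288 → step 6: x=-0.021, v=-0.233, θ=-0.038, ω=0.349
apply F[6]=+0.270 → step 7: x=-0.026, v=-0.228, θ=-0.032, ω=0.327
apply F[7]=+0.642 → step 8: x=-0.030, v=-0.220, θ=-0.025, ω=0.301
apply F[8]=+0.881 → step 9: x=-0.034, v=-0.210, θ=-0.020, ω=0.273
apply F[9]=+1.025 → step 10: x=-0.038, v=-0.199, θ=-0.014, ω=0.244
apply F[10]=+1.102 → step 11: x=-0.042, v=-0.187, θ=-0.010, ω=0.216
apply F[11]=+1.132 → step 12: x=-0.046, v=-0.174, θ=-0.006, ω=0.190
apply F[12]=+1.132 → step 13: x=-0.049, v=-0.163, θ=-0.002, ω=0.166
apply F[13]=+1.110 → step 14: x=-0.052, v=-0.151, θ=0.001, ω=0.143
apply F[14]=+1.074 → step 15: x=-0.055, v=-0.140, θ=0.004, ω=0.123
apply F[15]=+1.031 → step 16: x=-0.058, v=-0.130, θ=0.006, ω=0.105
apply F[16]=+0.983 → step 17: x=-0.061, v=-0.120, θ=0.008, ω=0.088
apply F[17]=+0.934 → step 18: x=-0.063, v=-0.110, θ=0.009, ω=0.074
apply F[18]=+0.885 → step 19: x=-0.065, v=-0.102, θ=0.011, ω=0.061
apply F[19]=+0.837 → step 20: x=-0.067, v=-0.094, θ=0.012, ω=0.049
apply F[20]=+0.791 → step 21: x=-0.069, v=-0.086, θ=0.013, ω=0.040
Max |angle| over trajectory = 0.074 rad = 4.2°.

Answer: 4.2°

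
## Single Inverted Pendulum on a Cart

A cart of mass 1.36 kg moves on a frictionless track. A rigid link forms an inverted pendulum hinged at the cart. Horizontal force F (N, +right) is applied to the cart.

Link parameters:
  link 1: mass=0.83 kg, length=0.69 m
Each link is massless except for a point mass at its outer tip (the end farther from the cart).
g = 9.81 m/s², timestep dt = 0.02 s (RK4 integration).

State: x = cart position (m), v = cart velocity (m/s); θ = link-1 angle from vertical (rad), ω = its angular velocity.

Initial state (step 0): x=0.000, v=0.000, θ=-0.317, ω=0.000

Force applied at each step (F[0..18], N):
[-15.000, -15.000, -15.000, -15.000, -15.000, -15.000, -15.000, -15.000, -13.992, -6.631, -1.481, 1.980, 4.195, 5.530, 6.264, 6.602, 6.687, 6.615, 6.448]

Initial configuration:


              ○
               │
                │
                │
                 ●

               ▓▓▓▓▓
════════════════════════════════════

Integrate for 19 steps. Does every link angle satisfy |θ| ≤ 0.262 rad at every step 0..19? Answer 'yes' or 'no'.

apply F[0]=-15.000 → step 1: x=-0.002, v=-0.175, θ=-0.315, ω=0.152
apply F[1]=-15.000 → step 2: x=-0.007, v=-0.350, θ=-0.311, ω=0.307
apply F[2]=-15.000 → step 3: x=-0.016, v=-0.527, θ=-0.303, ω=0.464
apply F[3]=-15.000 → step 4: x=-0.028, v=-0.705, θ=-0.292, ω=0.628
apply F[4]=-15.000 → step 5: x=-0.044, v=-0.886, θ=-0.278, ω=0.799
apply F[5]=-15.000 → step 6: x=-0.064, v=-1.070, θ=-0.260, ω=0.980
apply F[6]=-15.000 → step 7: x=-0.087, v=-1.257, θ=-0.239, ω=1.173
apply F[7]=-15.000 → step 8: x=-0.114, v=-1.449, θ=-0.213, ω=1.380
apply F[8]=-13.992 → step 9: x=-0.145, v=-1.630, θ=-0.184, ω=1.582
apply F[9]=-6.631 → step 10: x=-0.178, v=-1.711, θ=-0.151, ω=1.649
apply F[10]=-1.481 → step 11: x=-0.212, v=-1.719, θ=-0.119, ω=1.623
apply F[11]=+1.980 → step 12: x=-0.246, v=-1.680, θ=-0.087, ω=1.538
apply F[12]=+4.195 → step 13: x=-0.279, v=-1.612, θ=-0.058, ω=1.418
apply F[13]=+5.530 → step 14: x=-0.311, v=-1.526, θ=-0.031, ω=1.282
apply F[14]=+6.264 → step 15: x=-0.340, v=-1.432, θ=-0.006, ω=1.140
apply F[15]=+6.602 → step 16: x=-0.368, v=-1.335, θ=0.015, ω=1.001
apply F[16]=+6.687 → step 17: x=-0.394, v=-1.240, θ=0.034, ω=0.870
apply F[17]=+6.615 → step 18: x=-0.417, v=-1.147, θ=0.050, ω=0.748
apply F[18]=+6.448 → step 19: x=-0.440, v=-1.059, θ=0.064, ω=0.637
Max |angle| over trajectory = 0.317 rad; bound = 0.262 → exceeded.

Answer: no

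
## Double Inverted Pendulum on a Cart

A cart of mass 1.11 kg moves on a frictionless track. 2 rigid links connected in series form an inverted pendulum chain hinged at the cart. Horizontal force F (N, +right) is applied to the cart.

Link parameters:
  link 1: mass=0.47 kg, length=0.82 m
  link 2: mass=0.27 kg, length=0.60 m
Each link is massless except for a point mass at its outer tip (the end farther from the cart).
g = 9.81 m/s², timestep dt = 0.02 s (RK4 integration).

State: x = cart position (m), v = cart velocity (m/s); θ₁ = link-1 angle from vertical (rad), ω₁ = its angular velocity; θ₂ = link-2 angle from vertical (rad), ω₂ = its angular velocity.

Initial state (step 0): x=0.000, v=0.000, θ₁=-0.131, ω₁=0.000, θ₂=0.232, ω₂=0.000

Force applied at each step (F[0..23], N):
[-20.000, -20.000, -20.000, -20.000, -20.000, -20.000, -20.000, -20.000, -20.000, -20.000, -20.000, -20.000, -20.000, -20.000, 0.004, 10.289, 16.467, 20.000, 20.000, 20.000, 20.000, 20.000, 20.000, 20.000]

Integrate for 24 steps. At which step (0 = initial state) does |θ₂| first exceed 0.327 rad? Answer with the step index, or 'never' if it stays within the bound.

Answer: 8

Derivation:
apply F[0]=-20.000 → step 1: x=-0.003, v=-0.341, θ₁=-0.128, ω₁=0.330, θ₂=0.234, ω₂=0.207
apply F[1]=-20.000 → step 2: x=-0.014, v=-0.684, θ₁=-0.118, ω₁=0.665, θ₂=0.240, ω₂=0.407
apply F[2]=-20.000 → step 3: x=-0.031, v=-1.029, θ₁=-0.101, ω₁=1.011, θ₂=0.250, ω₂=0.595
apply F[3]=-20.000 → step 4: x=-0.055, v=-1.378, θ₁=-0.077, ω₁=1.372, θ₂=0.264, ω₂=0.763
apply F[4]=-20.000 → step 5: x=-0.086, v=-1.732, θ₁=-0.046, ω₁=1.753, θ₂=0.281, ω₂=0.905
apply F[5]=-20.000 → step 6: x=-0.124, v=-2.089, θ₁=-0.007, ω₁=2.157, θ₂=0.300, ω₂=1.013
apply F[6]=-20.000 → step 7: x=-0.170, v=-2.451, θ₁=0.040, ω₁=2.585, θ₂=0.321, ω₂=1.081
apply F[7]=-20.000 → step 8: x=-0.222, v=-2.812, θ₁=0.097, ω₁=3.037, θ₂=0.343, ω₂=1.105
apply F[8]=-20.000 → step 9: x=-0.282, v=-3.170, θ₁=0.162, ω₁=3.506, θ₂=0.365, ω₂=1.088
apply F[9]=-20.000 → step 10: x=-0.349, v=-3.516, θ₁=0.237, ω₁=3.980, θ₂=0.386, ω₂=1.038
apply F[10]=-20.000 → step 11: x=-0.422, v=-3.840, θ₁=0.321, ω₁=4.443, θ₂=0.406, ω₂=0.980
apply F[11]=-20.000 → step 12: x=-0.502, v=-4.132, θ₁=0.414, ω₁=4.871, θ₂=0.425, ω₂=0.945
apply F[12]=-20.000 → step 13: x=-0.588, v=-4.385, θ₁=0.516, ω₁=5.245, θ₂=0.445, ω₂=0.974
apply F[13]=-20.000 → step 14: x=-0.677, v=-4.592, θ₁=0.624, ω₁=5.552, θ₂=0.465, ω₂=1.103
apply F[14]=+0.004 → step 15: x=-0.768, v=-4.475, θ₁=0.735, ω₁=5.552, θ₂=0.489, ω₂=1.250
apply F[15]=+10.289 → step 16: x=-0.855, v=-4.209, θ₁=0.845, ω₁=5.459, θ₂=0.515, ω₂=1.376
apply F[16]=+16.467 → step 17: x=-0.936, v=-3.866, θ₁=0.953, ω₁=5.361, θ₂=0.543, ω₂=1.461
apply F[17]=+20.000 → step 18: x=-1.009, v=-3.483, θ₁=1.059, ω₁=5.296, θ₂=0.573, ω₂=1.507
apply F[18]=+20.000 → step 19: x=-1.075, v=-3.102, θ₁=1.165, ω₁=5.289, θ₂=0.603, ω₂=1.552
apply F[19]=+20.000 → step 20: x=-1.133, v=-2.718, θ₁=1.271, ω₁=5.332, θ₂=0.635, ω₂=1.607
apply F[20]=+20.000 → step 21: x=-1.184, v=-2.328, θ₁=1.379, ω₁=5.424, θ₂=0.668, ω₂=1.683
apply F[21]=+20.000 → step 22: x=-1.226, v=-1.926, θ₁=1.489, ω₁=5.561, θ₂=0.703, ω₂=1.794
apply F[22]=+20.000 → step 23: x=-1.261, v=-1.509, θ₁=1.602, ω₁=5.744, θ₂=0.740, ω₂=1.959
apply F[23]=+20.000 → step 24: x=-1.286, v=-1.072, θ₁=1.719, ω₁=5.972, θ₂=0.781, ω₂=2.196
|θ₂| = 0.343 > 0.327 first at step 8.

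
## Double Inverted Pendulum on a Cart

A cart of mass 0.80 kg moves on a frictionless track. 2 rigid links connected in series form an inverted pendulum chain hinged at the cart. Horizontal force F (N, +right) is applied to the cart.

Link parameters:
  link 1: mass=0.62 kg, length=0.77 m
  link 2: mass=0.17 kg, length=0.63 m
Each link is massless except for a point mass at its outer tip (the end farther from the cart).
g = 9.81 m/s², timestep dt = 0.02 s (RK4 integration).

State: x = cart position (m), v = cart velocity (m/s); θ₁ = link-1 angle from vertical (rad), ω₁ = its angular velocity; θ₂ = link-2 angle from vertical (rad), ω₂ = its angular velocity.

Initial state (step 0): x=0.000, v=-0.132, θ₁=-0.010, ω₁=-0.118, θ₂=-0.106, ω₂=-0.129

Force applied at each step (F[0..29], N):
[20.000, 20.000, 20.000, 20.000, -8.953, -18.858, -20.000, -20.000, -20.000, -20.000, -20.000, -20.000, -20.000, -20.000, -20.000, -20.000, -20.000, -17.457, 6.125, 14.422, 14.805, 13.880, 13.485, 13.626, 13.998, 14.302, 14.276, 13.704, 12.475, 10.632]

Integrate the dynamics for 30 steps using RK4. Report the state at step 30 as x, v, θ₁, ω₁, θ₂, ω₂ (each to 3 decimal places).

apply F[0]=+20.000 → step 1: x=0.002, v=0.370, θ₁=-0.019, ω₁=-0.768, θ₂=-0.109, ω₂=-0.164
apply F[1]=+20.000 → step 2: x=0.015, v=0.875, θ₁=-0.041, ω₁=-1.425, θ₂=-0.113, ω₂=-0.191
apply F[2]=+20.000 → step 3: x=0.037, v=1.381, θ₁=-0.076, ω₁=-2.094, θ₂=-0.117, ω₂=-0.205
apply F[3]=+20.000 → step 4: x=0.070, v=1.886, θ₁=-0.125, ω₁=-2.771, θ₂=-0.121, ω₂=-0.208
apply F[4]=-8.953 → step 5: x=0.106, v=1.680, θ₁=-0.178, ω₁=-2.546, θ₂=-0.125, ω₂=-0.201
apply F[5]=-18.858 → step 6: x=0.135, v=1.248, θ₁=-0.224, ω₁=-2.052, θ₂=-0.129, ω₂=-0.171
apply F[6]=-20.000 → step 7: x=0.155, v=0.806, θ₁=-0.260, ω₁=-1.566, θ₂=-0.131, ω₂=-0.115
apply F[7]=-20.000 → step 8: x=0.167, v=0.379, θ₁=-0.286, ω₁=-1.115, θ₂=-0.133, ω₂=-0.036
apply F[8]=-20.000 → step 9: x=0.171, v=-0.036, θ₁=-0.305, ω₁=-0.691, θ₂=-0.133, ω₂=0.060
apply F[9]=-20.000 → step 10: x=0.166, v=-0.444, θ₁=-0.314, ω₁=-0.283, θ₂=-0.130, ω₂=0.170
apply F[10]=-20.000 → step 11: x=0.153, v=-0.849, θ₁=-0.316, ω₁=0.118, θ₂=-0.126, ω₂=0.286
apply F[11]=-20.000 → step 12: x=0.132, v=-1.256, θ₁=-0.309, ω₁=0.522, θ₂=-0.119, ω₂=0.404
apply F[12]=-20.000 → step 13: x=0.103, v=-1.668, θ₁=-0.295, ω₁=0.937, θ₂=-0.110, ω₂=0.516
apply F[13]=-20.000 → step 14: x=0.065, v=-2.090, θ₁=-0.272, ω₁=1.374, θ₂=-0.098, ω₂=0.619
apply F[14]=-20.000 → step 15: x=0.019, v=-2.525, θ₁=-0.240, ω₁=1.842, θ₂=-0.085, ω₂=0.704
apply F[15]=-20.000 → step 16: x=-0.036, v=-2.978, θ₁=-0.198, ω₁=2.350, θ₂=-0.070, ω₂=0.767
apply F[16]=-20.000 → step 17: x=-0.100, v=-3.450, θ₁=-0.145, ω₁=2.903, θ₂=-0.055, ω₂=0.804
apply F[17]=-17.457 → step 18: x=-0.173, v=-3.876, θ₁=-0.082, ω₁=3.421, θ₂=-0.038, ω₂=0.817
apply F[18]=+6.125 → step 19: x=-0.249, v=-3.722, θ₁=-0.016, ω₁=3.210, θ₂=-0.022, ω₂=0.817
apply F[19]=+14.422 → step 20: x=-0.320, v=-3.363, θ₁=0.044, ω₁=2.747, θ₂=-0.006, ω₂=0.813
apply F[20]=+14.805 → step 21: x=-0.384, v=-3.001, θ₁=0.094, ω₁=2.299, θ₂=0.010, ω₂=0.796
apply F[21]=+13.880 → step 22: x=-0.441, v=-2.673, θ₁=0.136, ω₁=1.911, θ₂=0.026, ω₂=0.764
apply F[22]=+13.485 → step 23: x=-0.491, v=-2.365, θ₁=0.171, ω₁=1.562, θ₂=0.041, ω₂=0.717
apply F[23]=+13.626 → step 24: x=-0.535, v=-2.063, θ₁=0.199, ω₁=1.235, θ₂=0.055, ω₂=0.658
apply F[24]=+13.998 → step 25: x=-0.573, v=-1.762, θ₁=0.220, ω₁=0.917, θ₂=0.067, ω₂=0.587
apply F[25]=+14.302 → step 26: x=-0.606, v=-1.459, θ₁=0.235, ω₁=0.606, θ₂=0.078, ω₂=0.510
apply F[26]=+14.276 → step 27: x=-0.632, v=-1.163, θ₁=0.244, ω₁=0.306, θ₂=0.087, ω₂=0.428
apply F[27]=+13.704 → step 28: x=-0.652, v=-0.882, θ₁=0.248, ω₁=0.028, θ₂=0.095, ω₂=0.348
apply F[28]=+12.475 → step 29: x=-0.667, v=-0.630, θ₁=0.246, ω₁=-0.213, θ₂=0.101, ω₂=0.273
apply F[29]=+10.632 → step 30: x=-0.678, v=-0.421, θ₁=0.240, ω₁=-0.404, θ₂=0.106, ω₂=0.207

Answer: x=-0.678, v=-0.421, θ₁=0.240, ω₁=-0.404, θ₂=0.106, ω₂=0.207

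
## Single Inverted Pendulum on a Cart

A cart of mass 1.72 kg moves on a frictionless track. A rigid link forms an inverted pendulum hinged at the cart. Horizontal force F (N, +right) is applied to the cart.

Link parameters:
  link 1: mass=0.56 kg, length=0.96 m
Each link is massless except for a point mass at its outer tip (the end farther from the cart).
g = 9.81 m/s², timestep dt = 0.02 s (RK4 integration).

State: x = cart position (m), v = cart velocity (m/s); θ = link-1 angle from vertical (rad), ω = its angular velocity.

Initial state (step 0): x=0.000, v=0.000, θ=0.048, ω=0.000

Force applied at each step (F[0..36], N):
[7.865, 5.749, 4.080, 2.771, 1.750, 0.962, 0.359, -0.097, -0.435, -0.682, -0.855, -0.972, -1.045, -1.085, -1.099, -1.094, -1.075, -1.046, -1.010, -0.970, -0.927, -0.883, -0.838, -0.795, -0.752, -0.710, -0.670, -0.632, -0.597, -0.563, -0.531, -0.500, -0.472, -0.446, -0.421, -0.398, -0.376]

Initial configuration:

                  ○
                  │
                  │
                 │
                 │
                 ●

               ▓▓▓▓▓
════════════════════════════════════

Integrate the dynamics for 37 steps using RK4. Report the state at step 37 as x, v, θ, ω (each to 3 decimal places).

Answer: x=0.095, v=0.011, θ=-0.013, ω=0.013

Derivation:
apply F[0]=+7.865 → step 1: x=0.001, v=0.088, θ=0.047, ω=-0.082
apply F[1]=+5.749 → step 2: x=0.003, v=0.152, θ=0.045, ω=-0.139
apply F[2]=+4.080 → step 3: x=0.007, v=0.197, θ=0.042, ω=-0.177
apply F[3]=+2.771 → step 4: x=0.011, v=0.227, θ=0.038, ω=-0.199
apply F[4]=+1.750 → step 5: x=0.016, v=0.245, θ=0.034, ω=-0.211
apply F[5]=+0.962 → step 6: x=0.021, v=0.254, θ=0.030, ω=-0.214
apply F[6]=+0.359 → step 7: x=0.026, v=0.256, θ=0.025, ω=-0.211
apply F[7]=-0.097 → step 8: x=0.031, v=0.254, θ=0.021, ω=-0.203
apply F[8]=-0.435 → step 9: x=0.036, v=0.247, θ=0.017, ω=-0.193
apply F[9]=-0.682 → step 10: x=0.041, v=0.238, θ=0.014, ω=-0.180
apply F[10]=-0.855 → step 11: x=0.045, v=0.228, θ=0.010, ω=-0.167
apply F[11]=-0.972 → step 12: x=0.050, v=0.216, θ=0.007, ω=-0.153
apply F[12]=-1.045 → step 13: x=0.054, v=0.203, θ=0.004, ω=-0.139
apply F[13]=-1.085 → step 14: x=0.058, v=0.191, θ=0.001, ω=-0.125
apply F[14]=-1.099 → step 15: x=0.062, v=0.178, θ=-0.001, ω=-0.111
apply F[15]=-1.094 → step 16: x=0.065, v=0.165, θ=-0.003, ω=-0.099
apply F[16]=-1.075 → step 17: x=0.068, v=0.153, θ=-0.005, ω=-0.087
apply F[17]=-1.046 → step 18: x=0.071, v=0.141, θ=-0.007, ω=-0.076
apply F[18]=-1.010 → step 19: x=0.074, v=0.130, θ=-0.008, ω=-0.065
apply F[19]=-0.970 → step 20: x=0.076, v=0.119, θ=-0.009, ω=-0.056
apply F[20]=-0.927 → step 21: x=0.079, v=0.109, θ=-0.010, ω=-0.047
apply F[21]=-0.883 → step 22: x=0.081, v=0.099, θ=-0.011, ω=-0.040
apply F[22]=-0.838 → step 23: x=0.083, v=0.090, θ=-0.012, ω=-0.032
apply F[23]=-0.795 → step 24: x=0.084, v=0.082, θ=-0.012, ω=-0.026
apply F[24]=-0.752 → step 25: x=0.086, v=0.074, θ=-0.013, ω=-0.020
apply F[25]=-0.710 → step 26: x=0.087, v=0.066, θ=-0.013, ω=-0.015
apply F[26]=-0.670 → step 27: x=0.089, v=0.060, θ=-0.013, ω=-0.011
apply F[27]=-0.632 → step 28: x=0.090, v=0.053, θ=-0.014, ω=-0.007
apply F[28]=-0.597 → step 29: x=0.091, v=0.047, θ=-0.014, ω=-0.003
apply F[29]=-0.563 → step 30: x=0.092, v=0.041, θ=-0.014, ω=-0.000
apply F[30]=-0.531 → step 31: x=0.092, v=0.036, θ=-0.014, ω=0.003
apply F[31]=-0.500 → step 32: x=0.093, v=0.031, θ=-0.014, ω=0.005
apply F[32]=-0.472 → step 33: x=0.094, v=0.026, θ=-0.014, ω=0.007
apply F[33]=-0.446 → step 34: x=0.094, v=0.022, θ=-0.013, ω=0.009
apply F[34]=-0.421 → step 35: x=0.095, v=0.018, θ=-0.013, ω=0.010
apply F[35]=-0.398 → step 36: x=0.095, v=0.014, θ=-0.013, ω=0.011
apply F[36]=-0.376 → step 37: x=0.095, v=0.011, θ=-0.013, ω=0.013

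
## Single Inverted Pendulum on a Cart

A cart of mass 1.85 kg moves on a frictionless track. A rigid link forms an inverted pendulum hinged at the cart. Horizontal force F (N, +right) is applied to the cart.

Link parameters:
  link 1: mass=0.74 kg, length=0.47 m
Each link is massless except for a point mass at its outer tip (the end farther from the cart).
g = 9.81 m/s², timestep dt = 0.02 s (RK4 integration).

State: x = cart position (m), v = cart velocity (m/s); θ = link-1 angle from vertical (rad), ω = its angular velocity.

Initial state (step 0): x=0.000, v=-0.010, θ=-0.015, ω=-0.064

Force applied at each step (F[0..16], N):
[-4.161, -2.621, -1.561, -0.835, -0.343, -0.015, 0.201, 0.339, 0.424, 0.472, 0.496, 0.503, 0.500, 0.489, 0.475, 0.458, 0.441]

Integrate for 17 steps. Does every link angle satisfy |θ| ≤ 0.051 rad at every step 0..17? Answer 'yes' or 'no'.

apply F[0]=-4.161 → step 1: x=-0.001, v=-0.054, θ=-0.015, ω=0.023
apply F[1]=-2.621 → step 2: x=-0.002, v=-0.081, θ=-0.014, ω=0.074
apply F[2]=-1.561 → step 3: x=-0.004, v=-0.097, θ=-0.013, ω=0.102
apply F[3]=-0.835 → step 4: x=-0.006, v=-0.105, θ=-0.011, ω=0.115
apply F[4]=-0.343 → step 5: x=-0.008, v=-0.108, θ=-0.008, ω=0.117
apply F[5]=-0.015 → step 6: x=-0.010, v=-0.107, θ=-0.006, ω=0.113
apply F[6]=+0.201 → step 7: x=-0.012, v=-0.105, θ=-0.004, ω=0.106
apply F[7]=+0.339 → step 8: x=-0.014, v=-0.101, θ=-0.002, ω=0.096
apply F[8]=+0.424 → step 9: x=-0.016, v=-0.096, θ=0.000, ω=0.086
apply F[9]=+0.472 → step 10: x=-0.018, v=-0.091, θ=0.002, ω=0.076
apply F[10]=+0.496 → step 11: x=-0.020, v=-0.086, θ=0.003, ω=0.066
apply F[11]=+0.503 → step 12: x=-0.022, v=-0.081, θ=0.004, ω=0.057
apply F[12]=+0.500 → step 13: x=-0.023, v=-0.076, θ=0.005, ω=0.048
apply F[13]=+0.489 → step 14: x=-0.025, v=-0.071, θ=0.006, ω=0.040
apply F[14]=+0.475 → step 15: x=-0.026, v=-0.067, θ=0.007, ω=0.033
apply F[15]=+0.458 → step 16: x=-0.027, v=-0.062, θ=0.008, ω=0.027
apply F[16]=+0.441 → step 17: x=-0.028, v=-0.058, θ=0.008, ω=0.021
Max |angle| over trajectory = 0.015 rad; bound = 0.051 → within bound.

Answer: yes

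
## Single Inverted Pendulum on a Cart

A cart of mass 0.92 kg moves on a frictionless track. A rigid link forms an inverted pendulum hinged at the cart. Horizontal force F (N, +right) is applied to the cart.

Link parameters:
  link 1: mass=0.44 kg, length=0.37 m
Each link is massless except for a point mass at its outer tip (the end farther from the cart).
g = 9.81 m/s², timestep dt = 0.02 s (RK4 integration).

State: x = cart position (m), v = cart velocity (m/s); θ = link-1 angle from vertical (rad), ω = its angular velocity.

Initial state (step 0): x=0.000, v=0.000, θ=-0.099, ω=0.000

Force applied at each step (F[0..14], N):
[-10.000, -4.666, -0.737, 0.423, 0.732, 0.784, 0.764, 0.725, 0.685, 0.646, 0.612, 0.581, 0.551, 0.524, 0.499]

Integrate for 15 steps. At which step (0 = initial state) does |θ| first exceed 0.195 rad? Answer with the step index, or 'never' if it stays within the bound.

apply F[0]=-10.000 → step 1: x=-0.002, v=-0.207, θ=-0.094, ω=0.506
apply F[1]=-4.666 → step 2: x=-0.007, v=-0.300, θ=-0.082, ω=0.710
apply F[2]=-0.737 → step 3: x=-0.013, v=-0.310, θ=-0.068, ω=0.695
apply F[3]=+0.423 → step 4: x=-0.019, v=-0.295, θ=-0.055, ω=0.623
apply F[4]=+0.732 → step 5: x=-0.025, v=-0.274, θ=-0.043, ω=0.542
apply F[5]=+0.784 → step 6: x=-0.030, v=-0.254, θ=-0.033, ω=0.466
apply F[6]=+0.764 → step 7: x=-0.035, v=-0.235, θ=-0.024, ω=0.399
apply F[7]=+0.725 → step 8: x=-0.040, v=-0.217, θ=-0.017, ω=0.341
apply F[8]=+0.685 → step 9: x=-0.044, v=-0.201, θ=-0.011, ω=0.290
apply F[9]=+0.646 → step 10: x=-0.048, v=-0.186, θ=-0.005, ω=0.246
apply F[10]=+0.612 → step 11: x=-0.051, v=-0.172, θ=-0.001, ω=0.207
apply F[11]=+0.581 → step 12: x=-0.055, v=-0.160, θ=0.003, ω=0.174
apply F[12]=+0.551 → step 13: x=-0.058, v=-0.148, θ=0.006, ω=0.146
apply F[13]=+0.524 → step 14: x=-0.061, v=-0.138, θ=0.009, ω=0.121
apply F[14]=+0.499 → step 15: x=-0.063, v=-0.128, θ=0.011, ω=0.100
max |θ| = 0.099 ≤ 0.195 over all 16 states.

Answer: never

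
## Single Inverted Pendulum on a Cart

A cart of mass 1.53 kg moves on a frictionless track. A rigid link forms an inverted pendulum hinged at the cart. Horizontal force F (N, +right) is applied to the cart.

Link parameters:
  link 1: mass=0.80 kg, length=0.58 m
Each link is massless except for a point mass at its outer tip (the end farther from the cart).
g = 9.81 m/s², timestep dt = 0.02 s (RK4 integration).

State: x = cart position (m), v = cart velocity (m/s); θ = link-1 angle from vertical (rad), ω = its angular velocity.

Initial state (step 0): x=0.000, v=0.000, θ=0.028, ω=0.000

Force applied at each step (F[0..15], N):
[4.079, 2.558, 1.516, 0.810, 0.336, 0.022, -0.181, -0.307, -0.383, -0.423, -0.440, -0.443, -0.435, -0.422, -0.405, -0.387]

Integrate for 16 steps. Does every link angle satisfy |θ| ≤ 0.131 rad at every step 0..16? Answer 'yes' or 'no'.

apply F[0]=+4.079 → step 1: x=0.001, v=0.050, θ=0.027, ω=-0.078
apply F[1]=+2.558 → step 2: x=0.002, v=0.081, θ=0.025, ω=-0.122
apply F[2]=+1.516 → step 3: x=0.004, v=0.099, θ=0.023, ω=-0.143
apply F[3]=+0.810 → step 4: x=0.006, v=0.107, θ=0.020, ω=-0.151
apply F[4]=+0.336 → step 5: x=0.008, v=0.110, θ=0.017, ω=-0.149
apply F[5]=+0.022 → step 6: x=0.010, v=0.108, θ=0.014, ω=-0.142
apply F[6]=-0.181 → step 7: x=0.012, v=0.105, θ=0.011, ω=-0.131
apply F[7]=-0.307 → step 8: x=0.014, v=0.100, θ=0.009, ω=-0.119
apply F[8]=-0.383 → step 9: x=0.016, v=0.094, θ=0.006, ω=-0.107
apply F[9]=-0.423 → step 10: x=0.018, v=0.088, θ=0.004, ω=-0.095
apply F[10]=-0.440 → step 11: x=0.020, v=0.082, θ=0.002, ω=-0.083
apply F[11]=-0.443 → step 12: x=0.021, v=0.076, θ=0.001, ω=-0.072
apply F[12]=-0.435 → step 13: x=0.023, v=0.070, θ=-0.000, ω=-0.062
apply F[13]=-0.422 → step 14: x=0.024, v=0.065, θ=-0.002, ω=-0.053
apply F[14]=-0.405 → step 15: x=0.025, v=0.060, θ=-0.003, ω=-0.045
apply F[15]=-0.387 → step 16: x=0.026, v=0.055, θ=-0.003, ω=-0.038
Max |angle| over trajectory = 0.028 rad; bound = 0.131 → within bound.

Answer: yes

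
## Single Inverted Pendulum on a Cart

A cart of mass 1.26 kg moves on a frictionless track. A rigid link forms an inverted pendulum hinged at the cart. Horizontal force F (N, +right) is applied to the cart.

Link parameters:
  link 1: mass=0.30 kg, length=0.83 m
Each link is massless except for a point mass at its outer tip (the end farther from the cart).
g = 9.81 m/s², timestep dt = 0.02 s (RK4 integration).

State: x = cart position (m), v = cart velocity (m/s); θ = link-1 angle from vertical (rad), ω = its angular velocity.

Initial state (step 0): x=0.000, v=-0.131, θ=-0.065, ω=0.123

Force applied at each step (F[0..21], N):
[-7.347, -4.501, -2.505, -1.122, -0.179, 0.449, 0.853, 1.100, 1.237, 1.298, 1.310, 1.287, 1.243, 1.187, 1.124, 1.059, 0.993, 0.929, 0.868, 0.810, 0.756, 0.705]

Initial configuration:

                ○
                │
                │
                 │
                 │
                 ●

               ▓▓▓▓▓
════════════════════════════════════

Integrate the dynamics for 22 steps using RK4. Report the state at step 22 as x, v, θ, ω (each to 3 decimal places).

apply F[0]=-7.347 → step 1: x=-0.004, v=-0.245, θ=-0.061, ω=0.245
apply F[1]=-4.501 → step 2: x=-0.009, v=-0.313, θ=-0.056, ω=0.313
apply F[2]=-2.505 → step 3: x=-0.016, v=-0.351, θ=-0.049, ω=0.346
apply F[3]=-1.122 → step 4: x=-0.023, v=-0.366, θ=-0.042, ω=0.354
apply F[4]=-0.179 → step 5: x=-0.030, v=-0.367, θ=-0.035, ω=0.346
apply F[5]=+0.449 → step 6: x=-0.038, v=-0.359, θ=-0.028, ω=0.328
apply F[6]=+0.853 → step 7: x=-0.045, v=-0.344, θ=-0.022, ω=0.305
apply F[7]=+1.100 → step 8: x=-0.051, v=-0.326, θ=-0.016, ω=0.278
apply F[8]=+1.237 → step 9: x=-0.058, v=-0.305, θ=-0.011, ω=0.250
apply F[9]=+1.298 → step 10: x=-0.064, v=-0.284, θ=-0.006, ω=0.223
apply F[10]=+1.310 → step 11: x=-0.069, v=-0.263, θ=-0.002, ω=0.197
apply F[11]=+1.287 → step 12: x=-0.074, v=-0.243, θ=0.002, ω=0.172
apply F[12]=+1.243 → step 13: x=-0.079, v=-0.223, θ=0.005, ω=0.149
apply F[13]=+1.187 → step 14: x=-0.083, v=-0.205, θ=0.008, ω=0.128
apply F[14]=+1.124 → step 15: x=-0.087, v=-0.187, θ=0.010, ω=0.109
apply F[15]=+1.059 → step 16: x=-0.091, v=-0.171, θ=0.012, ω=0.092
apply F[16]=+0.993 → step 17: x=-0.094, v=-0.156, θ=0.014, ω=0.077
apply F[17]=+0.929 → step 18: x=-0.097, v=-0.142, θ=0.015, ω=0.064
apply F[18]=+0.868 → step 19: x=-0.100, v=-0.129, θ=0.016, ω=0.052
apply F[19]=+0.810 → step 20: x=-0.102, v=-0.117, θ=0.017, ω=0.041
apply F[20]=+0.756 → step 21: x=-0.104, v=-0.106, θ=0.018, ω=0.032
apply F[21]=+0.705 → step 22: x=-0.106, v=-0.095, θ=0.018, ω=0.023

Answer: x=-0.106, v=-0.095, θ=0.018, ω=0.023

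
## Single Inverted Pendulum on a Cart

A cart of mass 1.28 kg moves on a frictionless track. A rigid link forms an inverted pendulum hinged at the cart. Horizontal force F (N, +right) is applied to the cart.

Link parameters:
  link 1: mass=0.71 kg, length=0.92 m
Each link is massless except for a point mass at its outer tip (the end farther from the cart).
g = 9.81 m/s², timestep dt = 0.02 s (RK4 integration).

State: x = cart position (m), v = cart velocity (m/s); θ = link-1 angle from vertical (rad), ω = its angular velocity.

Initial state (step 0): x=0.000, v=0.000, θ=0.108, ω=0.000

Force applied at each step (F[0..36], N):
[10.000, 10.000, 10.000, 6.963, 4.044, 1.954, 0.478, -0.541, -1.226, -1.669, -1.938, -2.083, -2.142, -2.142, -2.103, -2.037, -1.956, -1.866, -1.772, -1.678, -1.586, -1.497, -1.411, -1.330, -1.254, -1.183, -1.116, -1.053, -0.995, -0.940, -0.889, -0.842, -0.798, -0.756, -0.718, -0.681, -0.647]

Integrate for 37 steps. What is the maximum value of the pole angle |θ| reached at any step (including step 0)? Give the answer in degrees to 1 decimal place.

Answer: 6.2°

Derivation:
apply F[0]=+10.000 → step 1: x=0.001, v=0.144, θ=0.107, ω=-0.132
apply F[1]=+10.000 → step 2: x=0.006, v=0.288, θ=0.103, ω=-0.266
apply F[2]=+10.000 → step 3: x=0.013, v=0.433, θ=0.096, ω=-0.401
apply F[3]=+6.963 → step 4: x=0.023, v=0.531, θ=0.087, ω=-0.488
apply F[4]=+4.044 → step 5: x=0.034, v=0.586, θ=0.077, ω=-0.530
apply F[5]=+1.954 → step 6: x=0.046, v=0.608, θ=0.066, ω=-0.539
apply F[6]=+0.478 → step 7: x=0.058, v=0.609, θ=0.056, ω=-0.527
apply F[7]=-0.541 → step 8: x=0.070, v=0.596, θ=0.045, ω=-0.502
apply F[8]=-1.226 → step 9: x=0.082, v=0.572, θ=0.036, ω=-0.468
apply F[9]=-1.669 → step 10: x=0.093, v=0.543, θ=0.027, ω=-0.429
apply F[10]=-1.938 → step 11: x=0.103, v=0.510, θ=0.018, ω=-0.389
apply F[11]=-2.083 → step 12: x=0.113, v=0.476, θ=0.011, ω=-0.349
apply F[12]=-2.142 → step 13: x=0.122, v=0.442, θ=0.005, ω=-0.310
apply F[13]=-2.142 → step 14: x=0.131, v=0.408, θ=-0.001, ω=-0.273
apply F[14]=-2.103 → step 15: x=0.139, v=0.376, θ=-0.006, ω=-0.238
apply F[15]=-2.037 → step 16: x=0.146, v=0.345, θ=-0.011, ω=-0.207
apply F[16]=-1.956 → step 17: x=0.152, v=0.316, θ=-0.015, ω=-0.178
apply F[17]=-1.866 → step 18: x=0.158, v=0.288, θ=-0.018, ω=-0.151
apply F[18]=-1.772 → step 19: x=0.164, v=0.263, θ=-0.021, ω=-0.128
apply F[19]=-1.678 → step 20: x=0.169, v=0.239, θ=-0.023, ω=-0.106
apply F[20]=-1.586 → step 21: x=0.174, v=0.217, θ=-0.025, ω=-0.088
apply F[21]=-1.497 → step 22: x=0.178, v=0.196, θ=-0.027, ω=-0.071
apply F[22]=-1.411 → step 23: x=0.181, v=0.177, θ=-0.028, ω=-0.056
apply F[23]=-1.330 → step 24: x=0.185, v=0.159, θ=-0.029, ω=-0.043
apply F[24]=-1.254 → step 25: x=0.188, v=0.143, θ=-0.030, ω=-0.031
apply F[25]=-1.183 → step 26: x=0.191, v=0.128, θ=-0.030, ω=-0.021
apply F[26]=-1.116 → step 27: x=0.193, v=0.114, θ=-0.030, ω=-0.012
apply F[27]=-1.053 → step 28: x=0.195, v=0.100, θ=-0.031, ω=-0.004
apply F[28]=-0.995 → step 29: x=0.197, v=0.088, θ=-0.031, ω=0.003
apply F[29]=-0.940 → step 30: x=0.199, v=0.077, θ=-0.031, ω=0.008
apply F[30]=-0.889 → step 31: x=0.200, v=0.066, θ=-0.030, ω=0.013
apply F[31]=-0.842 → step 32: x=0.201, v=0.056, θ=-0.030, ω=0.018
apply F[32]=-0.798 → step 33: x=0.202, v=0.047, θ=-0.030, ω=0.021
apply F[33]=-0.756 → step 34: x=0.203, v=0.039, θ=-0.029, ω=0.024
apply F[34]=-0.718 → step 35: x=0.204, v=0.030, θ=-0.029, ω=0.027
apply F[35]=-0.681 → step 36: x=0.204, v=0.023, θ=-0.028, ω=0.029
apply F[36]=-0.647 → step 37: x=0.205, v=0.016, θ=-0.027, ω=0.031
Max |angle| over trajectory = 0.108 rad = 6.2°.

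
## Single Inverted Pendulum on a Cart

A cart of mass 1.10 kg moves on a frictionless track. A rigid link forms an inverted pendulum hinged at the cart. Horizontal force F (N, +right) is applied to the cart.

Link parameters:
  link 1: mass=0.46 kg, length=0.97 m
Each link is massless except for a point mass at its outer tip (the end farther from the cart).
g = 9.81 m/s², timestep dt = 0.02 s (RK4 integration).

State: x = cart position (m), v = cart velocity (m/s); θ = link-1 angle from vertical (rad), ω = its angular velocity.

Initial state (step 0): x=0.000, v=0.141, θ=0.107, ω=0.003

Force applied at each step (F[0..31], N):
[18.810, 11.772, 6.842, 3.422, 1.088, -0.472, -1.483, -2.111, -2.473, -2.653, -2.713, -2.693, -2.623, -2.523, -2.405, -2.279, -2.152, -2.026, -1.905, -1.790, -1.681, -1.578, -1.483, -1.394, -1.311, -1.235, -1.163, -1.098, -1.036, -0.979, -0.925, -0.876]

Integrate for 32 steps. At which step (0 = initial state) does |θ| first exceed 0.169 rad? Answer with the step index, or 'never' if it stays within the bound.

Answer: never

Derivation:
apply F[0]=+18.810 → step 1: x=0.006, v=0.473, θ=0.104, ω=-0.316
apply F[1]=+11.772 → step 2: x=0.018, v=0.678, θ=0.096, ω=-0.506
apply F[2]=+6.842 → step 3: x=0.032, v=0.795, θ=0.085, ω=-0.608
apply F[3]=+3.422 → step 4: x=0.049, v=0.851, θ=0.072, ω=-0.649
apply F[4]=+1.088 → step 5: x=0.066, v=0.865, θ=0.059, ω=-0.651
apply F[5]=-0.472 → step 6: x=0.083, v=0.853, θ=0.046, ω=-0.628
apply F[6]=-1.483 → step 7: x=0.100, v=0.823, θ=0.034, ω=-0.588
apply F[7]=-2.111 → step 8: x=0.116, v=0.782, θ=0.023, ω=-0.541
apply F[8]=-2.473 → step 9: x=0.131, v=0.736, θ=0.012, ω=-0.490
apply F[9]=-2.653 → step 10: x=0.145, v=0.687, θ=0.003, ω=-0.438
apply F[10]=-2.713 → step 11: x=0.159, v=0.638, θ=-0.005, ω=-0.387
apply F[11]=-2.693 → step 12: x=0.171, v=0.589, θ=-0.012, ω=-0.339
apply F[12]=-2.623 → step 13: x=0.182, v=0.543, θ=-0.019, ω=-0.294
apply F[13]=-2.523 → step 14: x=0.193, v=0.499, θ=-0.024, ω=-0.253
apply F[14]=-2.405 → step 15: x=0.202, v=0.457, θ=-0.029, ω=-0.216
apply F[15]=-2.279 → step 16: x=0.211, v=0.418, θ=-0.033, ω=-0.182
apply F[16]=-2.152 → step 17: x=0.219, v=0.382, θ=-0.036, ω=-0.152
apply F[17]=-2.026 → step 18: x=0.226, v=0.348, θ=-0.039, ω=-0.124
apply F[18]=-1.905 → step 19: x=0.233, v=0.317, θ=-0.041, ω=-0.100
apply F[19]=-1.790 → step 20: x=0.239, v=0.288, θ=-0.043, ω=-0.079
apply F[20]=-1.681 → step 21: x=0.244, v=0.261, θ=-0.044, ω=-0.060
apply F[21]=-1.578 → step 22: x=0.249, v=0.236, θ=-0.045, ω=-0.043
apply F[22]=-1.483 → step 23: x=0.254, v=0.213, θ=-0.046, ω=-0.029
apply F[23]=-1.394 → step 24: x=0.258, v=0.191, θ=-0.047, ω=-0.016
apply F[24]=-1.311 → step 25: x=0.262, v=0.171, θ=-0.047, ω=-0.005
apply F[25]=-1.235 → step 26: x=0.265, v=0.153, θ=-0.047, ω=0.005
apply F[26]=-1.163 → step 27: x=0.268, v=0.135, θ=-0.047, ω=0.014
apply F[27]=-1.098 → step 28: x=0.270, v=0.119, θ=-0.046, ω=0.021
apply F[28]=-1.036 → step 29: x=0.272, v=0.104, θ=-0.046, ω=0.027
apply F[29]=-0.979 → step 30: x=0.274, v=0.090, θ=-0.045, ω=0.032
apply F[30]=-0.925 → step 31: x=0.276, v=0.077, θ=-0.044, ω=0.037
apply F[31]=-0.876 → step 32: x=0.277, v=0.065, θ=-0.044, ω=0.041
max |θ| = 0.107 ≤ 0.169 over all 33 states.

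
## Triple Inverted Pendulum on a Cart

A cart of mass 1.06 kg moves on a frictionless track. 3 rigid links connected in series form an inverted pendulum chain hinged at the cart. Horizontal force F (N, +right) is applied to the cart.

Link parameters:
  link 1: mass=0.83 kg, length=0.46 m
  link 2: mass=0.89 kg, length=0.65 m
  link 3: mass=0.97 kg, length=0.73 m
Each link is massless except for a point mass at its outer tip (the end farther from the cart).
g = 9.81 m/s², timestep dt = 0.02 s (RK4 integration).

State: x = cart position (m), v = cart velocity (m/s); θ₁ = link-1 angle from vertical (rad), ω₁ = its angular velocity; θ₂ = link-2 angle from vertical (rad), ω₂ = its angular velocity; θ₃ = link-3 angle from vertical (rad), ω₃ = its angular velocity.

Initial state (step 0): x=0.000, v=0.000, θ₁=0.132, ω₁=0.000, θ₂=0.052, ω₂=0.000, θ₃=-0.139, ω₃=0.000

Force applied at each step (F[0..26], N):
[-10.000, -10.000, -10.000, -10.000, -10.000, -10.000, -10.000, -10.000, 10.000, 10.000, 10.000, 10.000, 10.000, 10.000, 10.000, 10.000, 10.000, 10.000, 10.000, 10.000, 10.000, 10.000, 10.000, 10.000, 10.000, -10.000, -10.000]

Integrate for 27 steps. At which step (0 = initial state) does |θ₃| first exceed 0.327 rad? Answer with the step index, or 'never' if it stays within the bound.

apply F[0]=-10.000 → step 1: x=-0.002, v=-0.241, θ₁=0.138, ω₁=0.637, θ₂=0.052, ω₂=-0.016, θ₃=-0.140, ω₃=-0.083
apply F[1]=-10.000 → step 2: x=-0.010, v=-0.483, θ₁=0.158, ω₁=1.285, θ₂=0.051, ω₂=-0.039, θ₃=-0.142, ω₃=-0.160
apply F[2]=-10.000 → step 3: x=-0.022, v=-0.724, θ₁=0.190, ω₁=1.943, θ₂=0.050, ω₂=-0.074, θ₃=-0.146, ω₃=-0.225
apply F[3]=-10.000 → step 4: x=-0.039, v=-0.958, θ₁=0.235, ω₁=2.597, θ₂=0.048, ω₂=-0.116, θ₃=-0.151, ω₃=-0.273
apply F[4]=-10.000 → step 5: x=-0.060, v=-1.178, θ₁=0.293, ω₁=3.215, θ₂=0.046, ω₂=-0.151, θ₃=-0.157, ω₃=-0.299
apply F[5]=-10.000 → step 6: x=-0.086, v=-1.373, θ₁=0.363, ω₁=3.763, θ₂=0.042, ω₂=-0.159, θ₃=-0.163, ω₃=-0.303
apply F[6]=-10.000 → step 7: x=-0.115, v=-1.537, θ₁=0.443, ω₁=4.220, θ₂=0.040, ω₂=-0.124, θ₃=-0.169, ω₃=-0.290
apply F[7]=-10.000 → step 8: x=-0.147, v=-1.670, θ₁=0.532, ω₁=4.586, θ₂=0.038, ω₂=-0.037, θ₃=-0.174, ω₃=-0.265
apply F[8]=+10.000 → step 9: x=-0.179, v=-1.524, θ₁=0.624, ω₁=4.617, θ₂=0.036, ω₂=-0.106, θ₃=-0.180, ω₃=-0.281
apply F[9]=+10.000 → step 10: x=-0.208, v=-1.375, θ₁=0.717, ω₁=4.687, θ₂=0.034, ω₂=-0.175, θ₃=-0.186, ω₃=-0.293
apply F[10]=+10.000 → step 11: x=-0.234, v=-1.222, θ₁=0.811, ω₁=4.788, θ₂=0.029, ω₂=-0.237, θ₃=-0.192, ω₃=-0.302
apply F[11]=+10.000 → step 12: x=-0.257, v=-1.061, θ₁=0.908, ω₁=4.916, θ₂=0.024, ω₂=-0.288, θ₃=-0.198, ω₃=-0.308
apply F[12]=+10.000 → step 13: x=-0.276, v=-0.891, θ₁=1.008, ω₁=5.071, θ₂=0.018, ω₂=-0.322, θ₃=-0.204, ω₃=-0.311
apply F[13]=+10.000 → step 14: x=-0.292, v=-0.710, θ₁=1.111, ω₁=5.254, θ₂=0.011, ω₂=-0.336, θ₃=-0.210, ω₃=-0.311
apply F[14]=+10.000 → step 15: x=-0.304, v=-0.515, θ₁=1.218, ω₁=5.470, θ₂=0.005, ω₂=-0.324, θ₃=-0.216, ω₃=-0.310
apply F[15]=+10.000 → step 16: x=-0.313, v=-0.303, θ₁=1.330, ω₁=5.729, θ₂=-0.001, ω₂=-0.281, θ₃=-0.223, ω₃=-0.308
apply F[16]=+10.000 → step 17: x=-0.316, v=-0.071, θ₁=1.448, ω₁=6.041, θ₂=-0.006, ω₂=-0.197, θ₃=-0.229, ω₃=-0.306
apply F[17]=+10.000 → step 18: x=-0.315, v=0.186, θ₁=1.572, ω₁=6.425, θ₂=-0.009, ω₂=-0.063, θ₃=-0.235, ω₃=-0.305
apply F[18]=+10.000 → step 19: x=-0.309, v=0.478, θ₁=1.706, ω₁=6.908, θ₂=-0.008, ω₂=0.139, θ₃=-0.241, ω₃=-0.307
apply F[19]=+10.000 → step 20: x=-0.296, v=0.815, θ₁=1.850, ω₁=7.534, θ₂=-0.003, ω₂=0.436, θ₃=-0.247, ω₃=-0.315
apply F[20]=+10.000 → step 21: x=-0.276, v=1.219, θ₁=2.008, ω₁=8.374, θ₂=0.010, ω₂=0.870, θ₃=-0.254, ω₃=-0.336
apply F[21]=+10.000 → step 22: x=-0.246, v=1.722, θ₁=2.187, ω₁=9.561, θ₂=0.034, ω₂=1.525, θ₃=-0.261, ω₃=-0.386
apply F[22]=+10.000 → step 23: x=-0.206, v=2.387, θ₁=2.395, ω₁=11.350, θ₂=0.074, ω₂=2.572, θ₃=-0.270, ω₃=-0.508
apply F[23]=+10.000 → step 24: x=-0.149, v=3.311, θ₁=2.648, ω₁=14.251, θ₂=0.142, ω₂=4.422, θ₃=-0.282, ω₃=-0.853
apply F[24]=+10.000 → step 25: x=-0.072, v=4.435, θ₁=2.976, ω₁=18.673, θ₂=0.262, ω₂=7.962, θ₃=-0.309, ω₃=-1.991
apply F[25]=-10.000 → step 26: x=0.017, v=4.113, θ₁=3.371, ω₁=19.948, θ₂=0.466, ω₂=12.051, θ₃=-0.371, ω₃=-4.249
apply F[26]=-10.000 → step 27: x=0.086, v=2.816, θ₁=3.747, ω₁=17.559, θ₂=0.721, ω₂=13.115, θ₃=-0.468, ω₃=-5.076
|θ₃| = 0.371 > 0.327 first at step 26.

Answer: 26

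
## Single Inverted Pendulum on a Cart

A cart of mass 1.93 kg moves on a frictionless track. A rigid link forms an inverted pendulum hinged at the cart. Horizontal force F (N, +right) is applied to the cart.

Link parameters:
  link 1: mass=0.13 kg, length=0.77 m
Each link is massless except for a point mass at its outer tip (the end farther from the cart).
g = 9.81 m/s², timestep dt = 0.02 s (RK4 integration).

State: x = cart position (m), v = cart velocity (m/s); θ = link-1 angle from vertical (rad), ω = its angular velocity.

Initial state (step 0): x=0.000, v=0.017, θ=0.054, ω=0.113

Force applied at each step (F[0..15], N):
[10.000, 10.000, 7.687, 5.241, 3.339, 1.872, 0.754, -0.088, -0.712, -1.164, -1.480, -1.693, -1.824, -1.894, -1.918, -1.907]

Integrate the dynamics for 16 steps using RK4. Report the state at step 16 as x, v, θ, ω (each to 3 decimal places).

apply F[0]=+10.000 → step 1: x=0.001, v=0.120, θ=0.055, ω=-0.006
apply F[1]=+10.000 → step 2: x=0.005, v=0.223, θ=0.054, ω=-0.126
apply F[2]=+7.687 → step 3: x=0.010, v=0.302, θ=0.050, ω=-0.215
apply F[3]=+5.241 → step 4: x=0.017, v=0.355, θ=0.045, ω=-0.273
apply F[4]=+3.339 → step 5: x=0.024, v=0.389, θ=0.040, ω=-0.306
apply F[5]=+1.872 → step 6: x=0.032, v=0.408, θ=0.033, ω=-0.321
apply F[6]=+0.754 → step 7: x=0.040, v=0.416, θ=0.027, ω=-0.323
apply F[7]=-0.088 → step 8: x=0.049, v=0.415, θ=0.021, ω=-0.315
apply F[8]=-0.712 → step 9: x=0.057, v=0.407, θ=0.014, ω=-0.301
apply F[9]=-1.164 → step 10: x=0.065, v=0.395, θ=0.009, ω=-0.282
apply F[10]=-1.480 → step 11: x=0.073, v=0.379, θ=0.003, ω=-0.261
apply F[11]=-1.693 → step 12: x=0.080, v=0.362, θ=-0.002, ω=-0.238
apply F[12]=-1.824 → step 13: x=0.087, v=0.343, θ=-0.006, ω=-0.214
apply F[13]=-1.894 → step 14: x=0.094, v=0.323, θ=-0.010, ω=-0.191
apply F[14]=-1.918 → step 15: x=0.100, v=0.304, θ=-0.014, ω=-0.169
apply F[15]=-1.907 → step 16: x=0.106, v=0.284, θ=-0.017, ω=-0.147

Answer: x=0.106, v=0.284, θ=-0.017, ω=-0.147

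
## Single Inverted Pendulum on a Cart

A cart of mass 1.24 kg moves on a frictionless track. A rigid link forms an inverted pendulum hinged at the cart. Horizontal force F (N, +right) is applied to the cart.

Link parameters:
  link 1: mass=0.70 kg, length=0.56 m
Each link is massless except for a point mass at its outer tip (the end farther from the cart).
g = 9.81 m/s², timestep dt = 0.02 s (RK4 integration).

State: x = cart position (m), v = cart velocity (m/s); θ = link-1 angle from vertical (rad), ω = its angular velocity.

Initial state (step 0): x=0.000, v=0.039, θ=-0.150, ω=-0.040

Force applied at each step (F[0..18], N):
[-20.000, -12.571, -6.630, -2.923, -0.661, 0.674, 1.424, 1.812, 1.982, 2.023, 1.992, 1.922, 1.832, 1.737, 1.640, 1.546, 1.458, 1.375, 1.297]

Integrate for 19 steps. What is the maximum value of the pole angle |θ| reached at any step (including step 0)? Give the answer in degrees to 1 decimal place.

apply F[0]=-20.000 → step 1: x=-0.002, v=-0.264, θ=-0.146, ω=0.443
apply F[1]=-12.571 → step 2: x=-0.009, v=-0.449, θ=-0.134, ω=0.722
apply F[2]=-6.630 → step 3: x=-0.019, v=-0.542, θ=-0.119, ω=0.842
apply F[3]=-2.923 → step 4: x=-0.030, v=-0.577, θ=-0.102, ω=0.866
apply F[4]=-0.661 → step 5: x=-0.042, v=-0.578, θ=-0.085, ω=0.835
apply F[5]=+0.674 → step 6: x=-0.053, v=-0.559, θ=-0.069, ω=0.774
apply F[6]=+1.424 → step 7: x=-0.064, v=-0.530, θ=-0.054, ω=0.700
apply F[7]=+1.812 → step 8: x=-0.075, v=-0.495, θ=-0.041, ω=0.622
apply F[8]=+1.982 → step 9: x=-0.084, v=-0.460, θ=-0.029, ω=0.547
apply F[9]=+2.023 → step 10: x=-0.093, v=-0.425, θ=-0.019, ω=0.475
apply F[10]=+1.992 → step 11: x=-0.101, v=-0.391, θ=-0.010, ω=0.410
apply F[11]=+1.922 → step 12: x=-0.109, v=-0.359, θ=-0.002, ω=0.352
apply F[12]=+1.832 → step 13: x=-0.115, v=-0.330, θ=0.004, ω=0.299
apply F[13]=+1.737 → step 14: x=-0.122, v=-0.302, θ=0.010, ω=0.253
apply F[14]=+1.640 → step 15: x=-0.128, v=-0.277, θ=0.014, ω=0.213
apply F[15]=+1.546 → step 16: x=-0.133, v=-0.254, θ=0.018, ω=0.177
apply F[16]=+1.458 → step 17: x=-0.138, v=-0.233, θ=0.021, ω=0.146
apply F[17]=+1.375 → step 18: x=-0.142, v=-0.213, θ=0.024, ω=0.119
apply F[18]=+1.297 → step 19: x=-0.146, v=-0.195, θ=0.026, ω=0.095
Max |angle| over trajectory = 0.150 rad = 8.6°.

Answer: 8.6°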